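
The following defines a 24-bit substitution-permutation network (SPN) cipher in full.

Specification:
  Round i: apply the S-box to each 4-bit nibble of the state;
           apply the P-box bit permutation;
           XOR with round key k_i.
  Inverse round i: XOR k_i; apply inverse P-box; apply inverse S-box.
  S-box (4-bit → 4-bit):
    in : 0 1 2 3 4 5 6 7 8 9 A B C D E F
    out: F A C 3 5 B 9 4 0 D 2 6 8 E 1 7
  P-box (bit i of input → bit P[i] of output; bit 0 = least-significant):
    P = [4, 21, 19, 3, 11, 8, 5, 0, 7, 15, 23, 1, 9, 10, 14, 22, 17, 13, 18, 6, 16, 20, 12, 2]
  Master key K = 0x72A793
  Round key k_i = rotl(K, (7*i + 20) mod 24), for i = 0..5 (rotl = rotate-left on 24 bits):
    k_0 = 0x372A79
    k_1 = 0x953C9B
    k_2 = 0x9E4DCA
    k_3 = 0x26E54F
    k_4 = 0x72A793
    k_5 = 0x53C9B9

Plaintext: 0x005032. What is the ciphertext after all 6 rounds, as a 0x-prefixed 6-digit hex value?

0x9495DB

s_0 = plaintext = 0x005032
s_1 = Round(s_0, k_0) = 0xE895B7
s_2 = Round(s_1, k_1) = 0xDCFF39
s_3 = Round(s_2, k_2) = 0x069216
s_4 = Round(s_3, k_3) = 0xF5B610
s_5 = Round(s_4, k_4) = 0x49D248
s_6 = Round(s_5, k_5) = 0x9495DB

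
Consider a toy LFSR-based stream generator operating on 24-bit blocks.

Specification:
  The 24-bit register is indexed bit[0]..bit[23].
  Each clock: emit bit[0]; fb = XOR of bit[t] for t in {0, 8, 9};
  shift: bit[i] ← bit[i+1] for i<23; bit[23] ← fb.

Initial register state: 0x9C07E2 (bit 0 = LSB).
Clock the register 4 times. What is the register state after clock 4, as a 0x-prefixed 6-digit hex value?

reg_0 = 0x9C07E2
clock 1: out=0, reg = 0x4E03F1
clock 2: out=1, reg = 0xA701F8
clock 3: out=0, reg = 0xD380FC
clock 4: out=0, reg = 0x69C07E

0x69C07E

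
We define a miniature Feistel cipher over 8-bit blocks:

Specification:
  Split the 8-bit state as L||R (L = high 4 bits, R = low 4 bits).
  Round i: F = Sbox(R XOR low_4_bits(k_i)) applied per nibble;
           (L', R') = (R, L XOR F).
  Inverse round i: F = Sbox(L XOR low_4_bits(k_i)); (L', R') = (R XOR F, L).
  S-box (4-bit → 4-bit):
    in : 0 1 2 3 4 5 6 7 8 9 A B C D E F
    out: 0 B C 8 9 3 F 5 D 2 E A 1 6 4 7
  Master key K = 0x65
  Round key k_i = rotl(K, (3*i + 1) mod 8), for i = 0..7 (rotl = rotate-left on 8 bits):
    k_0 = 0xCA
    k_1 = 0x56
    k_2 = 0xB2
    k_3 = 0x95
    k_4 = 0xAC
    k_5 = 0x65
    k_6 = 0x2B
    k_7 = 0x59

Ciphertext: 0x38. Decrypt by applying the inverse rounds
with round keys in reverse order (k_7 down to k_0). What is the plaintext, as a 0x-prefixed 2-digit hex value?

s_0 = ciphertext = 0x38
s_1 = InvRound(s_0, k_7) = 0x63
s_2 = InvRound(s_1, k_6) = 0x56
s_3 = InvRound(s_2, k_5) = 0x65
s_4 = InvRound(s_3, k_4) = 0xB6
s_5 = InvRound(s_4, k_3) = 0x2B
s_6 = InvRound(s_5, k_2) = 0xB2
s_7 = InvRound(s_6, k_1) = 0x4B
s_8 = InvRound(s_7, k_0) = 0xF4

0xF4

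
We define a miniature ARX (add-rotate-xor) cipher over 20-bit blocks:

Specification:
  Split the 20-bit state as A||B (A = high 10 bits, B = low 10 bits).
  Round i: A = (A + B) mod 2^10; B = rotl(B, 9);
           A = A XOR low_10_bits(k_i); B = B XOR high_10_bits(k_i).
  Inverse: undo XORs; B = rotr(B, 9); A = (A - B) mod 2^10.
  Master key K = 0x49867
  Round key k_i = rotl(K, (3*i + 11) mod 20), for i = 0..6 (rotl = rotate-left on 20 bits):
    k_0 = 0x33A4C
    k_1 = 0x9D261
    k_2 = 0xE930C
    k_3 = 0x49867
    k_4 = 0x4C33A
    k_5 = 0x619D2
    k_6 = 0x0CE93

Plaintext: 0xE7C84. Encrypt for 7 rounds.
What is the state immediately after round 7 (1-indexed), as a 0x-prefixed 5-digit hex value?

s_0 = plaintext = 0xE7C84
s_1 = Round(s_0, k_0) = 0x9BC8C
s_2 = Round(s_1, k_1) = 0x26A32
s_3 = Round(s_2, k_2) = 0x702BD
s_4 = Round(s_3, k_3) = 0x06A78
s_5 = Round(s_4, k_4) = 0x6A00C
s_6 = Round(s_5, k_5) = 0x19980
s_7 = Round(s_6, k_6) = 0xDD4F3

0xDD4F3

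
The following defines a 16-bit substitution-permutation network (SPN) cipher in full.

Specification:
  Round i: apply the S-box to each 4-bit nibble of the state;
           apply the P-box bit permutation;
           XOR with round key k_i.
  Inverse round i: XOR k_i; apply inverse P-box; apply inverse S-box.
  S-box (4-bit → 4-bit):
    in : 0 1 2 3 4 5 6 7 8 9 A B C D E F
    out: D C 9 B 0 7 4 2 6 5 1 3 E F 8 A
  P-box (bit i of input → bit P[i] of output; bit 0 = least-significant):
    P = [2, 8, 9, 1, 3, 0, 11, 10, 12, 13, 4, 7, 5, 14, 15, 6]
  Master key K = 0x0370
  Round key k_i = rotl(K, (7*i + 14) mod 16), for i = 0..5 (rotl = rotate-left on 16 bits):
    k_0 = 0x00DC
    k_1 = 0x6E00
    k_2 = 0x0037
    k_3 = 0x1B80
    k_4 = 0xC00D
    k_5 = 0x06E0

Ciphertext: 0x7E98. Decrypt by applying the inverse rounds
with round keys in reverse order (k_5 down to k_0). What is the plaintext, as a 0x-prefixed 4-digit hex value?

0xE3EF

s_0 = ciphertext = 0x7E98
s_1 = InvRound(s_0, k_5) = 0x3594
s_2 = InvRound(s_1, k_4) = 0x8D37
s_3 = InvRound(s_2, k_3) = 0x90F0
s_4 = InvRound(s_3, k_2) = 0x1272
s_5 = InvRound(s_4, k_1) = 0x351E
s_6 = InvRound(s_5, k_0) = 0xE3EF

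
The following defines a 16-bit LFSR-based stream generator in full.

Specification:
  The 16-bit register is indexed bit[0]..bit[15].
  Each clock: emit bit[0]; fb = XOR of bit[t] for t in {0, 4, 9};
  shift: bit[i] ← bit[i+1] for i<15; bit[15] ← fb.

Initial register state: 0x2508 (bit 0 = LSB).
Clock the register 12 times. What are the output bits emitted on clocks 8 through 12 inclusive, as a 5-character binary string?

01010

reg_0 = 0x2508
clock 1: out=0, reg = 0x1284
clock 2: out=0, reg = 0x8942
clock 3: out=0, reg = 0x44A1
clock 4: out=1, reg = 0xA250
clock 5: out=0, reg = 0x5128
clock 6: out=0, reg = 0x2894
clock 7: out=0, reg = 0x944A
clock 8: out=0, reg = 0x4A25
clock 9: out=1, reg = 0x2512
clock 10: out=0, reg = 0x9289
clock 11: out=1, reg = 0x4944
clock 12: out=0, reg = 0x24A2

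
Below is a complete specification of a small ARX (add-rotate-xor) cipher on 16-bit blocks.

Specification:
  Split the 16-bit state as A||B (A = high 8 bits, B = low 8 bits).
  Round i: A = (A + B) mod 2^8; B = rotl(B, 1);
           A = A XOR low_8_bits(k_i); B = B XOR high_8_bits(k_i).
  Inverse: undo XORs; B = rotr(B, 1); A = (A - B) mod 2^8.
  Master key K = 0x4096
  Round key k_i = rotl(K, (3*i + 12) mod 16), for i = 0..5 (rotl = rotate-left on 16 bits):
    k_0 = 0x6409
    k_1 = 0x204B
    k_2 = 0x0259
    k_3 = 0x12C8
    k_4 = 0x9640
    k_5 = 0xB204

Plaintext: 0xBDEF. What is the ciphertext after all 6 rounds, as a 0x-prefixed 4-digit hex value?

0xDEB2

s_0 = plaintext = 0xBDEF
s_1 = Round(s_0, k_0) = 0xA5BB
s_2 = Round(s_1, k_1) = 0x2B57
s_3 = Round(s_2, k_2) = 0xDBAC
s_4 = Round(s_3, k_3) = 0x4F4B
s_5 = Round(s_4, k_4) = 0xDA00
s_6 = Round(s_5, k_5) = 0xDEB2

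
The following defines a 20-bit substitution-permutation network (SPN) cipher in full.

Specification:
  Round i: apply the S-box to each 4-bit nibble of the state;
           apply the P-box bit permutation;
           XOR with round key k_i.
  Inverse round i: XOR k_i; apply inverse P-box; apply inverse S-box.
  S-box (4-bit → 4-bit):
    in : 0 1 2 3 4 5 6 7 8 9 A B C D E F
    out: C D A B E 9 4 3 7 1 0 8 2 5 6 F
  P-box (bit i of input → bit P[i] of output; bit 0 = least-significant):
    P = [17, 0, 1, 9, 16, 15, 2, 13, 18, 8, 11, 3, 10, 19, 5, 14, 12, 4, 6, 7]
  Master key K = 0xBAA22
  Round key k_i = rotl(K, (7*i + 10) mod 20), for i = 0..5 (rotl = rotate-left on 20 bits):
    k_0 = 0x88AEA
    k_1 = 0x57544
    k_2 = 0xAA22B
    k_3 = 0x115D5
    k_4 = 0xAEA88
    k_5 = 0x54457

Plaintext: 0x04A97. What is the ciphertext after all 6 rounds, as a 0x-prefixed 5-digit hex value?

s_0 = plaintext = 0x04A97
s_1 = Round(s_0, k_0) = 0x3CA0B
s_2 = Round(s_1, k_1) = 0xD47D0
s_3 = Round(s_2, k_2) = 0x7F14D
s_4 = Round(s_3, k_3) = 0xFE9EB
s_5 = Round(s_4, k_4) = 0x6787C
s_6 = Round(s_5, k_5) = 0x8C916

0x8C916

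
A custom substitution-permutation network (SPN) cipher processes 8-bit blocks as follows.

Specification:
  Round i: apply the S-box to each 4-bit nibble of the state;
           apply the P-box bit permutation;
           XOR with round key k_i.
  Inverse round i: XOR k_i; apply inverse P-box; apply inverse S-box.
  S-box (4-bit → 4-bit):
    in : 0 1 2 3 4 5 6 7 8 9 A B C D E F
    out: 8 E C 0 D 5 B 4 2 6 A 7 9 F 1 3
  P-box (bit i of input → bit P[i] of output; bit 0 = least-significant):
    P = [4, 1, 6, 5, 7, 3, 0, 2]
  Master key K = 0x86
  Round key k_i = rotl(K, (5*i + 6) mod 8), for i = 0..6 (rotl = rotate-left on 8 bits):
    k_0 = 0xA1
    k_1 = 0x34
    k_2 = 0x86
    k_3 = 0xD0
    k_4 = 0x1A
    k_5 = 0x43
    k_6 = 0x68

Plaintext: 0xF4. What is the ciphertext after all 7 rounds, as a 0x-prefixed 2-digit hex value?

s_0 = plaintext = 0xF4
s_1 = Round(s_0, k_0) = 0x59
s_2 = Round(s_1, k_1) = 0xF7
s_3 = Round(s_2, k_2) = 0x4E
s_4 = Round(s_3, k_3) = 0x45
s_5 = Round(s_4, k_4) = 0xCF
s_6 = Round(s_5, k_5) = 0xD5
s_7 = Round(s_6, k_6) = 0xB5

0xB5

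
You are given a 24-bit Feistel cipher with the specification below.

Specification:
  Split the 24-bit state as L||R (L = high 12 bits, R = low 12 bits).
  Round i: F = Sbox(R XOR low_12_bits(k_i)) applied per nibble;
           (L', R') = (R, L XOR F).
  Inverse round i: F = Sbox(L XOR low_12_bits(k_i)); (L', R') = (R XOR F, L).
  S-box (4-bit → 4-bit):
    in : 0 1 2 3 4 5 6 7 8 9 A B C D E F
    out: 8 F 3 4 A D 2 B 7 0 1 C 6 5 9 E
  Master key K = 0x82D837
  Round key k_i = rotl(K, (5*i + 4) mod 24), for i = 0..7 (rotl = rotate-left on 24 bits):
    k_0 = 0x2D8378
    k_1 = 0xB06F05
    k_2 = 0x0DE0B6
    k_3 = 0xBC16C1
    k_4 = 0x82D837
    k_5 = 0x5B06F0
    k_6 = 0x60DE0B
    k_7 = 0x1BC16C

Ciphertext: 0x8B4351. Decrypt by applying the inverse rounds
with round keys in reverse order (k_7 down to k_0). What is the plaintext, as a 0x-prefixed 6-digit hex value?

s_0 = ciphertext = 0x8B4351
s_1 = InvRound(s_0, k_7) = 0x3068B4
s_2 = InvRound(s_1, k_6) = 0xD31306
s_3 = InvRound(s_2, k_5) = 0xF69D31
s_4 = InvRound(s_3, k_4) = 0x6E8F69
s_5 = InvRound(s_4, k_3) = 0x7596E8
s_6 = InvRound(s_5, k_2) = 0xD76759
s_7 = InvRound(s_6, k_1) = 0x4EDD76
s_8 = InvRound(s_7, k_0) = 0x67B4ED

0x67B4ED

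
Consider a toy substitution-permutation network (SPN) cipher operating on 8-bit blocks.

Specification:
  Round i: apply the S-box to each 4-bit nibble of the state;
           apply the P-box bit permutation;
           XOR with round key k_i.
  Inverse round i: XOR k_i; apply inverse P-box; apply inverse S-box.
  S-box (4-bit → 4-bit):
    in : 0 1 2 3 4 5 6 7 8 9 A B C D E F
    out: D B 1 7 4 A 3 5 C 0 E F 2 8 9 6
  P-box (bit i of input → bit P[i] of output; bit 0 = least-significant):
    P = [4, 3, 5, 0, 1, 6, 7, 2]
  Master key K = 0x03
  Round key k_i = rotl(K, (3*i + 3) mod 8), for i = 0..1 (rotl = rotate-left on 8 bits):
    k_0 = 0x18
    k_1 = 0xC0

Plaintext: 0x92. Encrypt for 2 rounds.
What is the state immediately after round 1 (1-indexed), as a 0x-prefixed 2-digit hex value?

s_0 = plaintext = 0x92
s_1 = Round(s_0, k_0) = 0x08
s_2 = Round(s_1, k_1) = 0x67

0x08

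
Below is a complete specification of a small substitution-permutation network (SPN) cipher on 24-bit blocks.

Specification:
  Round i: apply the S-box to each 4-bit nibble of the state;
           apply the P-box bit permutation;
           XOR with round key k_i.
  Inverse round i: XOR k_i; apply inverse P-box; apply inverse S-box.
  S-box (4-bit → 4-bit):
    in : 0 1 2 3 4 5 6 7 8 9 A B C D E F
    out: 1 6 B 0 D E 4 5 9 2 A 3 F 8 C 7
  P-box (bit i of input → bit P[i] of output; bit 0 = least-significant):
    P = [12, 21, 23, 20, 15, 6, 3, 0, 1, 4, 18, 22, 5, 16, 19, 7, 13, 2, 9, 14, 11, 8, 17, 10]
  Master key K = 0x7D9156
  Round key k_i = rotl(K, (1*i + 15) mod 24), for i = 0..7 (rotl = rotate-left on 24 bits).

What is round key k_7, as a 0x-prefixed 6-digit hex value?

K = 0x7D9156
k_0 = rotl(K, (1*0+15) mod 24) = rotl(K, 15) = 0xAB3EC8
k_1 = rotl(K, (1*1+15) mod 24) = rotl(K, 16) = 0x567D91
k_2 = rotl(K, (1*2+15) mod 24) = rotl(K, 17) = 0xACFB22
k_3 = rotl(K, (1*3+15) mod 24) = rotl(K, 18) = 0x59F645
k_4 = rotl(K, (1*4+15) mod 24) = rotl(K, 19) = 0xB3EC8A
k_5 = rotl(K, (1*5+15) mod 24) = rotl(K, 20) = 0x67D915
k_6 = rotl(K, (1*6+15) mod 24) = rotl(K, 21) = 0xCFB22A
k_7 = rotl(K, (1*7+15) mod 24) = rotl(K, 22) = 0x9F6455

0x9F6455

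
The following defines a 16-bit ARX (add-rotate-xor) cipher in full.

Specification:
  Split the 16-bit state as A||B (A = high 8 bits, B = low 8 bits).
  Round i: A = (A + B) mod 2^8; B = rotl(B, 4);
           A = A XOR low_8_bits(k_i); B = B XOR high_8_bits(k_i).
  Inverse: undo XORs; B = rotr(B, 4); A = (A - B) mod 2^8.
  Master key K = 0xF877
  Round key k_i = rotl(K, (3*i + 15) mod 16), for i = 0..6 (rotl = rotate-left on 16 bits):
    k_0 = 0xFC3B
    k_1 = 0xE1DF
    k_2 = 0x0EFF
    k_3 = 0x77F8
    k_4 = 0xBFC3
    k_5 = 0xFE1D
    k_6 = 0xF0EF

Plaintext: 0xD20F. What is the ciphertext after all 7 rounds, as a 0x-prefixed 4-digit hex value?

s_0 = plaintext = 0xD20F
s_1 = Round(s_0, k_0) = 0xDA0C
s_2 = Round(s_1, k_1) = 0x3921
s_3 = Round(s_2, k_2) = 0xA51C
s_4 = Round(s_3, k_3) = 0x39B6
s_5 = Round(s_4, k_4) = 0x2CD4
s_6 = Round(s_5, k_5) = 0x1DB3
s_7 = Round(s_6, k_6) = 0x3FCB

0x3FCB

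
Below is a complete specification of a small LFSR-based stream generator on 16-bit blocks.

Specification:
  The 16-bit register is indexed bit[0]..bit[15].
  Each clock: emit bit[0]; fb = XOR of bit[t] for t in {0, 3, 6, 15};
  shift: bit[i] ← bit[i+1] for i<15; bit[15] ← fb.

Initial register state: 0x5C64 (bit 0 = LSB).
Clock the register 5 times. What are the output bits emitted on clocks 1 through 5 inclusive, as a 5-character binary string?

00100

reg_0 = 0x5C64
clock 1: out=0, reg = 0xAE32
clock 2: out=0, reg = 0xD719
clock 3: out=1, reg = 0xEB8C
clock 4: out=0, reg = 0x75C6
clock 5: out=0, reg = 0xBAE3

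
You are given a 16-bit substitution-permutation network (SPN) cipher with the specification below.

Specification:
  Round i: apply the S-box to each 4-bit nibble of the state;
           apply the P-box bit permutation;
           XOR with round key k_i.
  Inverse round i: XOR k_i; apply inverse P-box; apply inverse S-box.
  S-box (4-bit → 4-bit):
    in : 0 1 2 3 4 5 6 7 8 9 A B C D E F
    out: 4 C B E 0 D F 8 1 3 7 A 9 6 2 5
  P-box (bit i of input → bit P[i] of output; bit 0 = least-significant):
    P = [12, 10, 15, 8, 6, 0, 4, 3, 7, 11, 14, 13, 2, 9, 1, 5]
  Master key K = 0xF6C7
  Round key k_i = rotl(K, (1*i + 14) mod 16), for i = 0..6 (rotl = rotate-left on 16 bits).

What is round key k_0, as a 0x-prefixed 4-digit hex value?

K = 0xF6C7
k_0 = rotl(K, (1*0+14) mod 16) = rotl(K, 14) = 0xFDB1

0xFDB1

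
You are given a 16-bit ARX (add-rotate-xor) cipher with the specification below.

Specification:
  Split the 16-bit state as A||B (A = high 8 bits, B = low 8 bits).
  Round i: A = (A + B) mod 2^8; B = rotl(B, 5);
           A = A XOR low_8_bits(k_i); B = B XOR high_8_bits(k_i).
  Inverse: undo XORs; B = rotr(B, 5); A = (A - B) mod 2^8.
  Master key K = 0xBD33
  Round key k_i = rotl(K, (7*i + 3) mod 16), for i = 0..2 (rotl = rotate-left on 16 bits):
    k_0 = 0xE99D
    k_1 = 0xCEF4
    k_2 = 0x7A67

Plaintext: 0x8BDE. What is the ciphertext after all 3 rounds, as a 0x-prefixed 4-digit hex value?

s_0 = plaintext = 0x8BDE
s_1 = Round(s_0, k_0) = 0xF432
s_2 = Round(s_1, k_1) = 0xD288
s_3 = Round(s_2, k_2) = 0x3D6B

0x3D6B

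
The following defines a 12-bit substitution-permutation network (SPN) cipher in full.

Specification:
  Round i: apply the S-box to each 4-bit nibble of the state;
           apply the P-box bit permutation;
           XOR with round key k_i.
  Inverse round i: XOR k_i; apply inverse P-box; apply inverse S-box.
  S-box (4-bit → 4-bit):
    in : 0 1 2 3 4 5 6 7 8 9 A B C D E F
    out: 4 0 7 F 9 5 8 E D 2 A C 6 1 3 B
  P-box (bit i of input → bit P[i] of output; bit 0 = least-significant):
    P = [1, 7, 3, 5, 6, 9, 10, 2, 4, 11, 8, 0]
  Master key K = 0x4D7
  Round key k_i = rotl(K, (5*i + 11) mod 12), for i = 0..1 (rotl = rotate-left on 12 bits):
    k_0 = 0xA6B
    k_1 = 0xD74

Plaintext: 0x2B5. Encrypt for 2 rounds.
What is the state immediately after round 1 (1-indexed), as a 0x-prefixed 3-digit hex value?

0x775

s_0 = plaintext = 0x2B5
s_1 = Round(s_0, k_0) = 0x775
s_2 = Round(s_1, k_1) = 0x27B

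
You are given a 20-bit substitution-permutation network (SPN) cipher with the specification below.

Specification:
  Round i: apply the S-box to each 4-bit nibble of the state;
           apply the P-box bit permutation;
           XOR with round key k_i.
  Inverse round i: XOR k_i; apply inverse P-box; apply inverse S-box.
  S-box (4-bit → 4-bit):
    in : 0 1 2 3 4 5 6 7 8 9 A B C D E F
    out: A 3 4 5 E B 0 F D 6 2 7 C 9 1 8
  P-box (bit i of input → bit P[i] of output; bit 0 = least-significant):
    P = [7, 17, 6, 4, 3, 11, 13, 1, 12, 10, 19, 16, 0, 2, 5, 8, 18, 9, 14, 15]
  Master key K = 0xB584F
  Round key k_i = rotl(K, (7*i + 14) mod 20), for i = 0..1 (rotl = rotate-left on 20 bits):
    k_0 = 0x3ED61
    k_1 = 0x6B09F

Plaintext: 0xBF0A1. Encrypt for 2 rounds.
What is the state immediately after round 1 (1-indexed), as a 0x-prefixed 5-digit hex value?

0x4A2E1

s_0 = plaintext = 0xBF0A1
s_1 = Round(s_0, k_0) = 0x4A2E1
s_2 = Round(s_1, k_1) = 0xC7213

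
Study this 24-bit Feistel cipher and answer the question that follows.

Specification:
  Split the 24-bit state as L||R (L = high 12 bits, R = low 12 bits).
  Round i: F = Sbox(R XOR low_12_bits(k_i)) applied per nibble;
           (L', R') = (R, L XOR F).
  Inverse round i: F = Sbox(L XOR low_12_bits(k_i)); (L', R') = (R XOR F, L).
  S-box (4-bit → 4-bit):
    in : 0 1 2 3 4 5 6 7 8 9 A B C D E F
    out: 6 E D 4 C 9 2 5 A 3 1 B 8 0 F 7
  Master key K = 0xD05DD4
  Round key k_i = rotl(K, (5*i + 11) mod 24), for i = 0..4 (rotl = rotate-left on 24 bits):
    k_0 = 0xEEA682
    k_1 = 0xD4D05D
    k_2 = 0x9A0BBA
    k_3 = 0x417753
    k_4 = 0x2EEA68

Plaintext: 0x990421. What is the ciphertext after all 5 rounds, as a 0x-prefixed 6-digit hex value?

0xDD250F

s_0 = plaintext = 0x990421
s_1 = Round(s_0, k_0) = 0x421484
s_2 = Round(s_1, k_1) = 0x484822
s_3 = Round(s_2, k_2) = 0x8220BE
s_4 = Round(s_3, k_3) = 0x0BEDD2
s_5 = Round(s_4, k_4) = 0xDD250F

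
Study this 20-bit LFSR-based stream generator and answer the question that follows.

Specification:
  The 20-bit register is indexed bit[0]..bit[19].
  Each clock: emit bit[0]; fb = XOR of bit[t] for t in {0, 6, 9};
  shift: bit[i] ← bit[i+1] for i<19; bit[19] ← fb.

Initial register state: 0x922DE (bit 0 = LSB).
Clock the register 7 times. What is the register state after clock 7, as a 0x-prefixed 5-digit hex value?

0x89245

reg_0 = 0x922DE
clock 1: out=0, reg = 0x4916F
clock 2: out=1, reg = 0x248B7
clock 3: out=1, reg = 0x9245B
clock 4: out=1, reg = 0x4922D
clock 5: out=1, reg = 0x24916
clock 6: out=0, reg = 0x1248B
clock 7: out=1, reg = 0x89245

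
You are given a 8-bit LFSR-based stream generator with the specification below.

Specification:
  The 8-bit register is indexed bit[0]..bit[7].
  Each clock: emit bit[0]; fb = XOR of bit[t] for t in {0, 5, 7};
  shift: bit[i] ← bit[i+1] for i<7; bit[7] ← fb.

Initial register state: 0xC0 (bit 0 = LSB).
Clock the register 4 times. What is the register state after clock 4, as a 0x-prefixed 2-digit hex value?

reg_0 = 0xC0
clock 1: out=0, reg = 0xE0
clock 2: out=0, reg = 0x70
clock 3: out=0, reg = 0xB8
clock 4: out=0, reg = 0x5C

0x5C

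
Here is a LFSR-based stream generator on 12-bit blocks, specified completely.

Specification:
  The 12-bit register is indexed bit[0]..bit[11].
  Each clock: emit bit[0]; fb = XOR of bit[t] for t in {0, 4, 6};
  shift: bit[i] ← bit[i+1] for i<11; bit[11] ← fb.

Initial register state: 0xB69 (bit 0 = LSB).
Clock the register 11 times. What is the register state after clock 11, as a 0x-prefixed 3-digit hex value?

0xAE5

reg_0 = 0xB69
clock 1: out=1, reg = 0x5B4
clock 2: out=0, reg = 0xADA
clock 3: out=0, reg = 0x56D
clock 4: out=1, reg = 0x2B6
clock 5: out=0, reg = 0x95B
clock 6: out=1, reg = 0xCAD
clock 7: out=1, reg = 0xE56
clock 8: out=0, reg = 0x72B
clock 9: out=1, reg = 0xB95
clock 10: out=1, reg = 0x5CA
clock 11: out=0, reg = 0xAE5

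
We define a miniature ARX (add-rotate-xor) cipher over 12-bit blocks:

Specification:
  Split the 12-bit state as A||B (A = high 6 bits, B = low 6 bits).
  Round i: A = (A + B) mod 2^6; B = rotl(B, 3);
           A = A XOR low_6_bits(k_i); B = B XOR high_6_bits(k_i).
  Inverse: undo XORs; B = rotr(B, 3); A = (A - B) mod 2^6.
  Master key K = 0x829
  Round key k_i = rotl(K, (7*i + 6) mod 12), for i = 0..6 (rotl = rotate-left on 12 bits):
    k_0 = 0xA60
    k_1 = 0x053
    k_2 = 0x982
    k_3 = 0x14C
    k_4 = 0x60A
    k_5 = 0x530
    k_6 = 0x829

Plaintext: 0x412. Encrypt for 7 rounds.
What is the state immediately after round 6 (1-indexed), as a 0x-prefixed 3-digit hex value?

s_0 = plaintext = 0x412
s_1 = Round(s_0, k_0) = 0x0BB
s_2 = Round(s_1, k_1) = 0xB9E
s_3 = Round(s_2, k_2) = 0x395
s_4 = Round(s_3, k_3) = 0xBEF
s_5 = Round(s_4, k_4) = 0x525
s_6 = Round(s_5, k_5) = 0x278
s_7 = Round(s_6, k_6) = 0xA27

0x278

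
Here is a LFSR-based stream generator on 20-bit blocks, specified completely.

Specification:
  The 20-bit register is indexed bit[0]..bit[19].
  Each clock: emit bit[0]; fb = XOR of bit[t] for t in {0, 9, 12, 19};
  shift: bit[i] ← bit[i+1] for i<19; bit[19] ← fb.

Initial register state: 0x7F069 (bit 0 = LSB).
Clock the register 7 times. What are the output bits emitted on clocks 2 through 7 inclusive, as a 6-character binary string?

reg_0 = 0x7F069
clock 1: out=1, reg = 0x3F834
clock 2: out=0, reg = 0x9FC1A
clock 3: out=0, reg = 0x4FE0D
clock 4: out=1, reg = 0xA7F06
clock 5: out=0, reg = 0xD3F83
clock 6: out=1, reg = 0x69FC1
clock 7: out=1, reg = 0xB4FE0

001011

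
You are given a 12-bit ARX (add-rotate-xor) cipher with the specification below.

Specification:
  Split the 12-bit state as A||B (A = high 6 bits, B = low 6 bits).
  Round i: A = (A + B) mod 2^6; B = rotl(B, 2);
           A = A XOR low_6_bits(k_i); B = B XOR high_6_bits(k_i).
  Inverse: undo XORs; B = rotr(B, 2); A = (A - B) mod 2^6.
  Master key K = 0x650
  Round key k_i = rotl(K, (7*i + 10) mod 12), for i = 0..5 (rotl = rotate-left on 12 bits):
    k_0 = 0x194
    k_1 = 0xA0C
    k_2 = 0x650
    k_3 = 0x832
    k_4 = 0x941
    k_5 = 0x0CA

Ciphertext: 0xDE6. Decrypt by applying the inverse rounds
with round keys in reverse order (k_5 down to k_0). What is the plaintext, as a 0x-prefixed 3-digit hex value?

s_0 = ciphertext = 0xDE6
s_1 = InvRound(s_0, k_5) = 0x919
s_2 = InvRound(s_1, k_4) = 0x58F
s_3 = InvRound(s_2, k_3) = 0xA7B
s_4 = InvRound(s_3, k_2) = 0x468
s_5 = InvRound(s_4, k_1) = 0x740
s_6 = InvRound(s_5, k_0) = 0xA21

0xA21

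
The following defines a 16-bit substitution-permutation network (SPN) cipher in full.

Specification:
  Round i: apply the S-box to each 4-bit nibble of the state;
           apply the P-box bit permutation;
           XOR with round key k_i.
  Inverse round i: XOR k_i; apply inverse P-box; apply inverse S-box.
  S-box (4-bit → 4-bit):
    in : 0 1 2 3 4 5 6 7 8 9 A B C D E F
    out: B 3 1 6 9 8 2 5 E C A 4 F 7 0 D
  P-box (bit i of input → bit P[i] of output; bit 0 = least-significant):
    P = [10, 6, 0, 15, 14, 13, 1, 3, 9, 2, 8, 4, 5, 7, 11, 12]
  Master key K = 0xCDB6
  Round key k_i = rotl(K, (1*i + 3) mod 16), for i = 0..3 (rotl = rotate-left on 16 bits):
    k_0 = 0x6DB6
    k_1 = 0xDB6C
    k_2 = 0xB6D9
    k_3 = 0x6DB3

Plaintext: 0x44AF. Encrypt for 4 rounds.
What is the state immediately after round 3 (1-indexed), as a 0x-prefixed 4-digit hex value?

0xDAF6

s_0 = plaintext = 0x44AF
s_1 = Round(s_0, k_0) = 0xDB8F
s_2 = Round(s_1, k_1) = 0x76C7
s_3 = Round(s_2, k_2) = 0xDAF6
s_4 = Round(s_3, k_3) = 0x254D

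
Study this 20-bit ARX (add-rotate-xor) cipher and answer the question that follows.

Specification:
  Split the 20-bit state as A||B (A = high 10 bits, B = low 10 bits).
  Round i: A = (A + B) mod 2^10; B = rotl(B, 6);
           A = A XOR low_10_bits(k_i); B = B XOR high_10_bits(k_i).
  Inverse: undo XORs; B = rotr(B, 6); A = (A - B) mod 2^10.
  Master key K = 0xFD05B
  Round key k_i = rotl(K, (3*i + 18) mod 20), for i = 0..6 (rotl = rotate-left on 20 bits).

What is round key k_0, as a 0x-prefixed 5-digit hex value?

0xFF416

K = 0xFD05B
k_0 = rotl(K, (3*0+18) mod 20) = rotl(K, 18) = 0xFF416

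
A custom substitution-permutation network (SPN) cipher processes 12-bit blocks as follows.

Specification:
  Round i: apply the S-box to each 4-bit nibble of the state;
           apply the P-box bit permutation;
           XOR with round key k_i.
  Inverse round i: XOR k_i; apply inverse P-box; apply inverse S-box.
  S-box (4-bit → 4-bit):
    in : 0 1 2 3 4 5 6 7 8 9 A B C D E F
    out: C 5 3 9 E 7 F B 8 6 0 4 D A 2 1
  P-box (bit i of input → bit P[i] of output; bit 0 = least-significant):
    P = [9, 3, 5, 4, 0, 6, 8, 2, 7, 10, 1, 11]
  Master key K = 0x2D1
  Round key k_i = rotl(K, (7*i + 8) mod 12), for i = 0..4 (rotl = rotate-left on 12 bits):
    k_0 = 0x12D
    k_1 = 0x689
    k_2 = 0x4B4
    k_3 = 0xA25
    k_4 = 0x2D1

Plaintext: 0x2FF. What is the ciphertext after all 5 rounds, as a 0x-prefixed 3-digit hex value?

0x954

s_0 = plaintext = 0x2FF
s_1 = Round(s_0, k_0) = 0x7AC
s_2 = Round(s_1, k_1) = 0x839
s_3 = Round(s_2, k_2) = 0xC99
s_4 = Round(s_3, k_3) = 0x3CF
s_5 = Round(s_4, k_4) = 0x954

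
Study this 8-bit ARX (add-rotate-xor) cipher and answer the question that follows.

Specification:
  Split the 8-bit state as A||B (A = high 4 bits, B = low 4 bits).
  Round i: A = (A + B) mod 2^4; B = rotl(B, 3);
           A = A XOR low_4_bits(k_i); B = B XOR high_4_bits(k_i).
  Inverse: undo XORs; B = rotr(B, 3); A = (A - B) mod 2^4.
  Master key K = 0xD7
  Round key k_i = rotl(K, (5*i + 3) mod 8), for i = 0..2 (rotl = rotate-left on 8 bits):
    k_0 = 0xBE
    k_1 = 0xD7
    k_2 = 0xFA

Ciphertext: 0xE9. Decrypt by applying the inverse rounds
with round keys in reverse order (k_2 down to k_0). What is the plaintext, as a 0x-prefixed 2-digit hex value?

0x03

s_0 = ciphertext = 0xE9
s_1 = InvRound(s_0, k_2) = 0x8C
s_2 = InvRound(s_1, k_1) = 0xD2
s_3 = InvRound(s_2, k_0) = 0x03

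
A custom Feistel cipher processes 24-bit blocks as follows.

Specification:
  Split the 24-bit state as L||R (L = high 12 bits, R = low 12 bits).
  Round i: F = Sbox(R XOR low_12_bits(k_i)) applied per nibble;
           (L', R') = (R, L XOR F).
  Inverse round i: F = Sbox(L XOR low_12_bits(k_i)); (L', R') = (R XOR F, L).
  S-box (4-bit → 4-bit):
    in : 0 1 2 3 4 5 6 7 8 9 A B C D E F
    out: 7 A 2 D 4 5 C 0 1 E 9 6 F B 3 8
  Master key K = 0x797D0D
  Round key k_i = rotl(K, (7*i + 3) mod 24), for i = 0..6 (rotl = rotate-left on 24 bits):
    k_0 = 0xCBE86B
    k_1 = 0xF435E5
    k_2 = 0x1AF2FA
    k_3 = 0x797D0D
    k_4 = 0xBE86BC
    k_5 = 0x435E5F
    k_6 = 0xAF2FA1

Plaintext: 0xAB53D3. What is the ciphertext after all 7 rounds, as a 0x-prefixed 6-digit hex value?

s_0 = plaintext = 0xAB53D3
s_1 = Round(s_0, k_0) = 0x3D3CD4
s_2 = Round(s_1, k_1) = 0xCD4D09
s_3 = Round(s_2, k_2) = 0xD09459
s_4 = Round(s_3, k_3) = 0x45935D
s_5 = Round(s_4, k_4) = 0x35D163
s_6 = Round(s_5, k_5) = 0x163B82
s_7 = Round(s_6, k_6) = 0xB8254E

0xB8254E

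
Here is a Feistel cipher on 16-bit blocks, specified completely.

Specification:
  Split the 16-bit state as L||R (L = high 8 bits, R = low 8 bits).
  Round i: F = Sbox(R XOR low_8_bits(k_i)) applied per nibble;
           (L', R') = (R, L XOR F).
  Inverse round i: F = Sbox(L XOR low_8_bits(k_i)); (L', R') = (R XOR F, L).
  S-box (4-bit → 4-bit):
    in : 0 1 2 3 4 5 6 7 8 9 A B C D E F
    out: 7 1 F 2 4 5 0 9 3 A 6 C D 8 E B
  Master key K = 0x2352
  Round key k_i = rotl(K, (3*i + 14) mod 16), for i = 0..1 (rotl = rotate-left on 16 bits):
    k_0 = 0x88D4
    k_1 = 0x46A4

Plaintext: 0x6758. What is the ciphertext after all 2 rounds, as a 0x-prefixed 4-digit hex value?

0x5AE6

s_0 = plaintext = 0x6758
s_1 = Round(s_0, k_0) = 0x585A
s_2 = Round(s_1, k_1) = 0x5AE6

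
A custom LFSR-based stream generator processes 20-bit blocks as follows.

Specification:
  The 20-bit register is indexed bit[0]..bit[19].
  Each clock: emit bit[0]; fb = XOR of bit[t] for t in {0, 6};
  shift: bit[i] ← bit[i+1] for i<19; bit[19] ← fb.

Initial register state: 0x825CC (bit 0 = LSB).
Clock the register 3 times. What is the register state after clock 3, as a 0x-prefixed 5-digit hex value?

0x704B9

reg_0 = 0x825CC
clock 1: out=0, reg = 0xC12E6
clock 2: out=0, reg = 0xE0973
clock 3: out=1, reg = 0x704B9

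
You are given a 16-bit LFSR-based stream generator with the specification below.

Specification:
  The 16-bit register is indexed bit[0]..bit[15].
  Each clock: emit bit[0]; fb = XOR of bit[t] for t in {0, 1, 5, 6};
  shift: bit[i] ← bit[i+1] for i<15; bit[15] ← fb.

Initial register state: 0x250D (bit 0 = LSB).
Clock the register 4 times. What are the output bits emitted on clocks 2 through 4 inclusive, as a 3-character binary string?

reg_0 = 0x250D
clock 1: out=1, reg = 0x9286
clock 2: out=0, reg = 0xC943
clock 3: out=1, reg = 0xE4A1
clock 4: out=1, reg = 0x7250

011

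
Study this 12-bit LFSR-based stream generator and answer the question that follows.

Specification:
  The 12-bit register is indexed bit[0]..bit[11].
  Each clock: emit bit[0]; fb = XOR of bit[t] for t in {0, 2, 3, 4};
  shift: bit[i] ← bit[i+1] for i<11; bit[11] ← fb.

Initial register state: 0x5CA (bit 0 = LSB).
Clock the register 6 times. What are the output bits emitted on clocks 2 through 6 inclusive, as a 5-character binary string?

reg_0 = 0x5CA
clock 1: out=0, reg = 0xAE5
clock 2: out=1, reg = 0x572
clock 3: out=0, reg = 0xAB9
clock 4: out=1, reg = 0xD5C
clock 5: out=0, reg = 0xEAE
clock 6: out=0, reg = 0x757

10100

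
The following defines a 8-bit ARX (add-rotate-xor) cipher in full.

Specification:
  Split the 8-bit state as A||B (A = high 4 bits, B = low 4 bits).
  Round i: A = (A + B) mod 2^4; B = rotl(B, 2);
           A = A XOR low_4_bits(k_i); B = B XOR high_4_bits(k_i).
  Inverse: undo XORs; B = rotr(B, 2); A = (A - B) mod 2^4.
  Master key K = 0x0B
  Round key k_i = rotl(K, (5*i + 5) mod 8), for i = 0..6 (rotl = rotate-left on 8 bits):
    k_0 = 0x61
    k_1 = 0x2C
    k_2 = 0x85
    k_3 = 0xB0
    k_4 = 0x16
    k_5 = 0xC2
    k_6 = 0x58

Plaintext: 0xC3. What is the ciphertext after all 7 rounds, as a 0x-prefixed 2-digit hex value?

0x63

s_0 = plaintext = 0xC3
s_1 = Round(s_0, k_0) = 0xEA
s_2 = Round(s_1, k_1) = 0x48
s_3 = Round(s_2, k_2) = 0x9A
s_4 = Round(s_3, k_3) = 0x31
s_5 = Round(s_4, k_4) = 0x25
s_6 = Round(s_5, k_5) = 0x59
s_7 = Round(s_6, k_6) = 0x63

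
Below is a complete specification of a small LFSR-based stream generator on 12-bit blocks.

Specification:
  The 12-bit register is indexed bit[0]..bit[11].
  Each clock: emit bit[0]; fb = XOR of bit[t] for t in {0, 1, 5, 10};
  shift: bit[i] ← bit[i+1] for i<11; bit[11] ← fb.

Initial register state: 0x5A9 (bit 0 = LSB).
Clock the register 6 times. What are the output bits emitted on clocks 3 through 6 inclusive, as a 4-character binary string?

reg_0 = 0x5A9
clock 1: out=1, reg = 0xAD4
clock 2: out=0, reg = 0x56A
clock 3: out=0, reg = 0xAB5
clock 4: out=1, reg = 0x55A
clock 5: out=0, reg = 0x2AD
clock 6: out=1, reg = 0x156

0101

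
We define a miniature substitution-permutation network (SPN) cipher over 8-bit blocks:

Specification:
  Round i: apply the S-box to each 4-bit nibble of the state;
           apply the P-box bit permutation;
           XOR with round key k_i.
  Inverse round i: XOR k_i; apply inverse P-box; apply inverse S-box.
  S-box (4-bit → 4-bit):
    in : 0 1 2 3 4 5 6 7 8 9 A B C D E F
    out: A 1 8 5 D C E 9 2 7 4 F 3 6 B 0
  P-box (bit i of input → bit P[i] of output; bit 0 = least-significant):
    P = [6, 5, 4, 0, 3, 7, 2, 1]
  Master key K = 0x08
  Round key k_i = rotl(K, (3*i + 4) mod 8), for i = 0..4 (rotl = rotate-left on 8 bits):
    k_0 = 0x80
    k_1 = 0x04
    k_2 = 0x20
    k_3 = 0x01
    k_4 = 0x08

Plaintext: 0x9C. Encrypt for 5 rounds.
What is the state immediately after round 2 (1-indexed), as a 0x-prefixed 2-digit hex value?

s_0 = plaintext = 0x9C
s_1 = Round(s_0, k_0) = 0x6C
s_2 = Round(s_1, k_1) = 0xE2
s_3 = Round(s_2, k_2) = 0xAB
s_4 = Round(s_3, k_3) = 0x74
s_5 = Round(s_4, k_4) = 0x53

0xE2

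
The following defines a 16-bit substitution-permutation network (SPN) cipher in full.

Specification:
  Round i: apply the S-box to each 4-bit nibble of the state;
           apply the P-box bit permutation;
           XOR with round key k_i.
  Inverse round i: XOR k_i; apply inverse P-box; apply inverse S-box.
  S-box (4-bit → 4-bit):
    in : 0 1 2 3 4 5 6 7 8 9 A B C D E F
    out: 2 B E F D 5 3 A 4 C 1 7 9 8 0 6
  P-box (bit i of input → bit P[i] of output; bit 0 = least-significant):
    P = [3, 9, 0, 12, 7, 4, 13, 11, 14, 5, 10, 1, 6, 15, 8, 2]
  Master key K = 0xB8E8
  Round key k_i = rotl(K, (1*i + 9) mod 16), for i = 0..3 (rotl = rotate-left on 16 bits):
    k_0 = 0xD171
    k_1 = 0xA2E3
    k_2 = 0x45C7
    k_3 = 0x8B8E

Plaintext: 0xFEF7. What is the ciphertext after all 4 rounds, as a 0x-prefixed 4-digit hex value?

0x841A

s_0 = plaintext = 0xFEF7
s_1 = Round(s_0, k_0) = 0x6261
s_2 = Round(s_1, k_1) = 0x3419
s_3 = Round(s_2, k_2) = 0x9810
s_4 = Round(s_3, k_3) = 0x841A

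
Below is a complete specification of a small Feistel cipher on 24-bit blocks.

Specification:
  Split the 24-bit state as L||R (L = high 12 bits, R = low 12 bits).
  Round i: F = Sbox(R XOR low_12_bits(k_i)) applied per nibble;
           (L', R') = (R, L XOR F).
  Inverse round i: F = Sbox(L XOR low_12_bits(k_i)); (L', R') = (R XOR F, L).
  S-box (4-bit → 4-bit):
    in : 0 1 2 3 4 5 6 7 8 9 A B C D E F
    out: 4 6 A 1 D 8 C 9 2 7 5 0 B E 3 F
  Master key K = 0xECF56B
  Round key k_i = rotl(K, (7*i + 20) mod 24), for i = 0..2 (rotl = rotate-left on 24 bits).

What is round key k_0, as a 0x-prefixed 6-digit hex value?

0xBECF56

K = 0xECF56B
k_0 = rotl(K, (7*0+20) mod 24) = rotl(K, 20) = 0xBECF56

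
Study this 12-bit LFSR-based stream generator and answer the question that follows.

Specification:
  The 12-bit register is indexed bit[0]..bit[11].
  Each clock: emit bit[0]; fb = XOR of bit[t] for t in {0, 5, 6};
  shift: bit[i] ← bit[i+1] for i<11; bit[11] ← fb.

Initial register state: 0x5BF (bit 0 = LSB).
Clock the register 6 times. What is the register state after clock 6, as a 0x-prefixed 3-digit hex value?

0x116

reg_0 = 0x5BF
clock 1: out=1, reg = 0x2DF
clock 2: out=1, reg = 0x16F
clock 3: out=1, reg = 0x8B7
clock 4: out=1, reg = 0x45B
clock 5: out=1, reg = 0x22D
clock 6: out=1, reg = 0x116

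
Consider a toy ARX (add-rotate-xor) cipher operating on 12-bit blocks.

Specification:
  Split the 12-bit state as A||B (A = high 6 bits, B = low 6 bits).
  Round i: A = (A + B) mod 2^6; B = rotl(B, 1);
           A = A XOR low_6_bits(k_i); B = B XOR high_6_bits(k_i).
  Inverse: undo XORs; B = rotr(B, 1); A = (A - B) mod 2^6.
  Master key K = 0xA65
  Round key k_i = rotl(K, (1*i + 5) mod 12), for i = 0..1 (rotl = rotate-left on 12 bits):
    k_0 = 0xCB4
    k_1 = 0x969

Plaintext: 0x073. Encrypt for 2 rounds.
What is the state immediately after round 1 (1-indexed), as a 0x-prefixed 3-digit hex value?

s_0 = plaintext = 0x073
s_1 = Round(s_0, k_0) = 0x015
s_2 = Round(s_1, k_1) = 0xF0F

0x015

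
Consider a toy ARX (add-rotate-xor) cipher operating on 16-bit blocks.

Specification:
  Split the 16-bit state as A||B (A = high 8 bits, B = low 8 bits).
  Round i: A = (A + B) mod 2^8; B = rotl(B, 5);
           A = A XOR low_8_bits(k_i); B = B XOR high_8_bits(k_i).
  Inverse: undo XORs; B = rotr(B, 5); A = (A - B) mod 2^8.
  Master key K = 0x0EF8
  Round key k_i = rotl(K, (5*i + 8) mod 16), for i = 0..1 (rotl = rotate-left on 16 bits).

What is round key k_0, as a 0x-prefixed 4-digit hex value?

K = 0x0EF8
k_0 = rotl(K, (5*0+8) mod 16) = rotl(K, 8) = 0xF80E

0xF80E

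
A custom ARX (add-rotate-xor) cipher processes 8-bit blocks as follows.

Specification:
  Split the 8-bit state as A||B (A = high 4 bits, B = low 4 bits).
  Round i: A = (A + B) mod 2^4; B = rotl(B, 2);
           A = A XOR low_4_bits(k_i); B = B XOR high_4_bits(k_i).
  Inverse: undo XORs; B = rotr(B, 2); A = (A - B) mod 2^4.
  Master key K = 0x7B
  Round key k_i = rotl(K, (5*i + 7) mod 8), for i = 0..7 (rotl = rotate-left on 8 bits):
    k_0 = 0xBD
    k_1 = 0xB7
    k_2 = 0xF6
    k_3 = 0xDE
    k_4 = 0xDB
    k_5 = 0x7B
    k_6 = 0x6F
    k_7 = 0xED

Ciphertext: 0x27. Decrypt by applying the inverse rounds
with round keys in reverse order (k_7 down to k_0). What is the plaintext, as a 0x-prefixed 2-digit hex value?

s_0 = ciphertext = 0x27
s_1 = InvRound(s_0, k_7) = 0x96
s_2 = InvRound(s_1, k_6) = 0x60
s_3 = InvRound(s_2, k_5) = 0x0D
s_4 = InvRound(s_3, k_4) = 0xB0
s_5 = InvRound(s_4, k_3) = 0xE7
s_6 = InvRound(s_5, k_2) = 0x62
s_7 = InvRound(s_6, k_1) = 0xB6
s_8 = InvRound(s_7, k_0) = 0xF7

0xF7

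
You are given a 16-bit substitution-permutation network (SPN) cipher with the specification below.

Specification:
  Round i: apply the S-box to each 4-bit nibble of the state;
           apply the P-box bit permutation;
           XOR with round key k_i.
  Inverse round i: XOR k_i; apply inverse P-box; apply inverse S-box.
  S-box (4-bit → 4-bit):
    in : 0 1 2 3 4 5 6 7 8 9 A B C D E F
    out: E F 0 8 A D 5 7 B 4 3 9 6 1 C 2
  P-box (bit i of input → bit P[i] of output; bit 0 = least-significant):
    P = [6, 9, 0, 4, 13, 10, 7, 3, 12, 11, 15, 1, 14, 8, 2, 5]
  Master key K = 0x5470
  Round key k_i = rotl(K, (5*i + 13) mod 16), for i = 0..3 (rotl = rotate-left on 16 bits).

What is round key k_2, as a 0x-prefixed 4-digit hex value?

K = 0x5470
k_0 = rotl(K, (5*0+13) mod 16) = rotl(K, 13) = 0x0A8E
k_1 = rotl(K, (5*1+13) mod 16) = rotl(K, 2) = 0x51C1
k_2 = rotl(K, (5*2+13) mod 16) = rotl(K, 7) = 0x382A

0x382A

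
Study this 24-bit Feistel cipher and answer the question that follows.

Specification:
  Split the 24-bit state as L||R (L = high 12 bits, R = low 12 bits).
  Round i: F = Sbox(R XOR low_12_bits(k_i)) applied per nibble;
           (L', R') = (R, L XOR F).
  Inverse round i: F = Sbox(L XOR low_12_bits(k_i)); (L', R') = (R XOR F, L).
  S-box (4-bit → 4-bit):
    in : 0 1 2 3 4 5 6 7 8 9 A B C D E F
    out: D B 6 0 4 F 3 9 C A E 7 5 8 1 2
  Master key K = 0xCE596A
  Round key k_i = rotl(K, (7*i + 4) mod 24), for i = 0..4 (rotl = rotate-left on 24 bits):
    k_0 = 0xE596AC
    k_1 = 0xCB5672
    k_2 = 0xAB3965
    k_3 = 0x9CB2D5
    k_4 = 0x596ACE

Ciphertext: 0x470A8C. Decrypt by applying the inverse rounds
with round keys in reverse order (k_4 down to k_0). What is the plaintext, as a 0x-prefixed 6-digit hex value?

s_0 = ciphertext = 0x470A8C
s_1 = InvRound(s_0, k_4) = 0xBFD470
s_2 = InvRound(s_1, k_3) = 0xE1CBFD
s_3 = InvRound(s_2, k_2) = 0x267E1C
s_4 = InvRound(s_3, k_1) = 0xAA3267
s_5 = InvRound(s_4, k_0) = 0x7B5AA3

0x7B5AA3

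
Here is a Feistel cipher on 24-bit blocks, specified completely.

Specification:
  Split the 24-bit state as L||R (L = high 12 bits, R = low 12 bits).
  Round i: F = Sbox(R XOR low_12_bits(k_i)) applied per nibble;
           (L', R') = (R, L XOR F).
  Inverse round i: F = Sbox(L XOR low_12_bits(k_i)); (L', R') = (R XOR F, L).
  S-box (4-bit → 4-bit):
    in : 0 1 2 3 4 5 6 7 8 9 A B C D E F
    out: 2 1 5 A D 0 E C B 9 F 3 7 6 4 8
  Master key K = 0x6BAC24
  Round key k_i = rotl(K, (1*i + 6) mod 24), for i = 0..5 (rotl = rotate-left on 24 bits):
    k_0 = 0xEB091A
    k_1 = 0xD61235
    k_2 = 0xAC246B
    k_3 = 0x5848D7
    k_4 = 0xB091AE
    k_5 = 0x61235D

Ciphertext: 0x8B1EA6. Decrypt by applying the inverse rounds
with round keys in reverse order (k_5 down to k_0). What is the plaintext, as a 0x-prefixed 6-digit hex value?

0xB0073E

s_0 = ciphertext = 0x8B1EA6
s_1 = InvRound(s_0, k_5) = 0xDE18B1
s_2 = InvRound(s_1, k_4) = 0xF69DE1
s_3 = InvRound(s_2, k_3) = 0x1D5F69
s_4 = InvRound(s_3, k_2) = 0xF5D1D5
s_5 = InvRound(s_4, k_1) = 0x73EF5D
s_6 = InvRound(s_5, k_0) = 0xB0073E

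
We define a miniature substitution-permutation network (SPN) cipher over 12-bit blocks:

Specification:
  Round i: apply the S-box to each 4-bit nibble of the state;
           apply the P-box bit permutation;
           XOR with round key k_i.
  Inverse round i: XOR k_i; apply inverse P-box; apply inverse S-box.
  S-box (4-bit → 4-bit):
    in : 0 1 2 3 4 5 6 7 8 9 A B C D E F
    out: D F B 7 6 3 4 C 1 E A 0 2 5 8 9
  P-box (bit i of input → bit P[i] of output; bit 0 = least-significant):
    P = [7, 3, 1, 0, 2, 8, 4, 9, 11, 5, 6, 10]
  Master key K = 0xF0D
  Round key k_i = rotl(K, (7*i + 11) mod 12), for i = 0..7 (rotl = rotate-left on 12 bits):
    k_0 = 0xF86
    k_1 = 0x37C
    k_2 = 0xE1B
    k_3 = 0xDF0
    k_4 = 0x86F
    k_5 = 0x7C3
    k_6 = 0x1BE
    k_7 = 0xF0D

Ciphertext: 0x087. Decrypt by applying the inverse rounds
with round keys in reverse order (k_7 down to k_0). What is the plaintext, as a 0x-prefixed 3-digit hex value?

s_0 = ciphertext = 0x087
s_1 = InvRound(s_0, k_7) = 0xFA3
s_2 = InvRound(s_1, k_6) = 0xF0A
s_3 = InvRound(s_2, k_5) = 0xDB2
s_4 = InvRound(s_3, k_4) = 0x732
s_5 = InvRound(s_4, k_3) = 0xDED
s_6 = InvRound(s_5, k_2) = 0x41D
s_7 = InvRound(s_6, k_1) = 0x9AE
s_8 = InvRound(s_7, k_0) = 0xAEC

0xAEC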